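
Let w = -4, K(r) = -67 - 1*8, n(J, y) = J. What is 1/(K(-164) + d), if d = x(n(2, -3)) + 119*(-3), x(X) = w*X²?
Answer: -1/448 ≈ -0.0022321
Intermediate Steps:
K(r) = -75 (K(r) = -67 - 8 = -75)
x(X) = -4*X²
d = -373 (d = -4*2² + 119*(-3) = -4*4 - 357 = -16 - 357 = -373)
1/(K(-164) + d) = 1/(-75 - 373) = 1/(-448) = -1/448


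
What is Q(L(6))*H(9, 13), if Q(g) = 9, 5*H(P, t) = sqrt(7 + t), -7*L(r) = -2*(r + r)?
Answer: 18*sqrt(5)/5 ≈ 8.0499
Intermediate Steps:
L(r) = 4*r/7 (L(r) = -(-2)*(r + r)/7 = -(-2)*2*r/7 = -(-4)*r/7 = 4*r/7)
H(P, t) = sqrt(7 + t)/5
Q(L(6))*H(9, 13) = 9*(sqrt(7 + 13)/5) = 9*(sqrt(20)/5) = 9*((2*sqrt(5))/5) = 9*(2*sqrt(5)/5) = 18*sqrt(5)/5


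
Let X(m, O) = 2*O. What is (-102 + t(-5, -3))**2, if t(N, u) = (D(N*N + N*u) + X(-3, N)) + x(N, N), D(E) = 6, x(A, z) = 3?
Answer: 10609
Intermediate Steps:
t(N, u) = 9 + 2*N (t(N, u) = (6 + 2*N) + 3 = 9 + 2*N)
(-102 + t(-5, -3))**2 = (-102 + (9 + 2*(-5)))**2 = (-102 + (9 - 10))**2 = (-102 - 1)**2 = (-103)**2 = 10609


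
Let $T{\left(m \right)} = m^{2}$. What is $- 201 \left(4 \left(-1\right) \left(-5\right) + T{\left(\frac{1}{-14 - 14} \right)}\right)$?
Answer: $- \frac{3151881}{784} \approx -4020.3$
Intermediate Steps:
$- 201 \left(4 \left(-1\right) \left(-5\right) + T{\left(\frac{1}{-14 - 14} \right)}\right) = - 201 \left(4 \left(-1\right) \left(-5\right) + \left(\frac{1}{-14 - 14}\right)^{2}\right) = - 201 \left(\left(-4\right) \left(-5\right) + \left(\frac{1}{-28}\right)^{2}\right) = - 201 \left(20 + \left(- \frac{1}{28}\right)^{2}\right) = - 201 \left(20 + \frac{1}{784}\right) = \left(-201\right) \frac{15681}{784} = - \frac{3151881}{784}$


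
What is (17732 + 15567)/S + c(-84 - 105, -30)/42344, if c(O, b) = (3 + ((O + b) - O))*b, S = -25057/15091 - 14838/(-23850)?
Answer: -2643187593477990/82414037219 ≈ -32072.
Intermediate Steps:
S = -62281532/59986725 (S = -25057*1/15091 - 14838*(-1/23850) = -25057/15091 + 2473/3975 = -62281532/59986725 ≈ -1.0383)
c(O, b) = b*(3 + b) (c(O, b) = (3 + b)*b = b*(3 + b))
(17732 + 15567)/S + c(-84 - 105, -30)/42344 = (17732 + 15567)/(-62281532/59986725) - 30*(3 - 30)/42344 = 33299*(-59986725/62281532) - 30*(-27)*(1/42344) = -1997497955775/62281532 + 810*(1/42344) = -1997497955775/62281532 + 405/21172 = -2643187593477990/82414037219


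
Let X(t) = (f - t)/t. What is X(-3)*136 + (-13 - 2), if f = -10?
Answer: 907/3 ≈ 302.33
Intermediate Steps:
X(t) = (-10 - t)/t
X(-3)*136 + (-13 - 2) = ((-10 - 1*(-3))/(-3))*136 + (-13 - 2) = -(-10 + 3)/3*136 - 15 = -⅓*(-7)*136 - 15 = (7/3)*136 - 15 = 952/3 - 15 = 907/3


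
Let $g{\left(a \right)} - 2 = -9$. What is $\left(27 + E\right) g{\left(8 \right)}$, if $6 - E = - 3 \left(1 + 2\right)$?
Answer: $-294$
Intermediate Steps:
$g{\left(a \right)} = -7$ ($g{\left(a \right)} = 2 - 9 = -7$)
$E = 15$ ($E = 6 - - 3 \left(1 + 2\right) = 6 - \left(-3\right) 3 = 6 - -9 = 6 + 9 = 15$)
$\left(27 + E\right) g{\left(8 \right)} = \left(27 + 15\right) \left(-7\right) = 42 \left(-7\right) = -294$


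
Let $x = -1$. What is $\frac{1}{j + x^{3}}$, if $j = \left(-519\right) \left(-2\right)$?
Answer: $\frac{1}{1037} \approx 0.00096432$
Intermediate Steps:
$j = 1038$
$\frac{1}{j + x^{3}} = \frac{1}{1038 + \left(-1\right)^{3}} = \frac{1}{1038 - 1} = \frac{1}{1037}$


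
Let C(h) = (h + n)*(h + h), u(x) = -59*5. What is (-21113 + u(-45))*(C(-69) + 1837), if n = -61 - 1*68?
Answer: -624278688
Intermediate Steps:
n = -129 (n = -61 - 68 = -129)
u(x) = -295
C(h) = 2*h*(-129 + h) (C(h) = (h - 129)*(h + h) = (-129 + h)*(2*h) = 2*h*(-129 + h))
(-21113 + u(-45))*(C(-69) + 1837) = (-21113 - 295)*(2*(-69)*(-129 - 69) + 1837) = -21408*(2*(-69)*(-198) + 1837) = -21408*(27324 + 1837) = -21408*29161 = -624278688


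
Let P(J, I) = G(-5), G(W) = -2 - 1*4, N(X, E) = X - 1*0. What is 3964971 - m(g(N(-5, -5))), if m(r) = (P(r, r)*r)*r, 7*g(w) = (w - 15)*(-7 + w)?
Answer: 194629179/49 ≈ 3.9720e+6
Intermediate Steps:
N(X, E) = X (N(X, E) = X + 0 = X)
G(W) = -6 (G(W) = -2 - 4 = -6)
P(J, I) = -6
g(w) = (-15 + w)*(-7 + w)/7 (g(w) = ((w - 15)*(-7 + w))/7 = ((-15 + w)*(-7 + w))/7 = (-15 + w)*(-7 + w)/7)
m(r) = -6*r² (m(r) = (-6*r)*r = -6*r²)
3964971 - m(g(N(-5, -5))) = 3964971 - (-6)*(15 - 22/7*(-5) + (⅐)*(-5)²)² = 3964971 - (-6)*(15 + 110/7 + (⅐)*25)² = 3964971 - (-6)*(15 + 110/7 + 25/7)² = 3964971 - (-6)*(240/7)² = 3964971 - (-6)*57600/49 = 3964971 - 1*(-345600/49) = 3964971 + 345600/49 = 194629179/49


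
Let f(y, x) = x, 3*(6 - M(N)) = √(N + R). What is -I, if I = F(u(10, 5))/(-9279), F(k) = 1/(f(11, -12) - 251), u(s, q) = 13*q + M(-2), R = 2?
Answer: -1/2440377 ≈ -4.0977e-7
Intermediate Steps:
M(N) = 6 - √(2 + N)/3 (M(N) = 6 - √(N + 2)/3 = 6 - √(2 + N)/3)
u(s, q) = 6 + 13*q (u(s, q) = 13*q + (6 - √(2 - 2)/3) = 13*q + (6 - √0/3) = 13*q + (6 - ⅓*0) = 13*q + (6 + 0) = 13*q + 6 = 6 + 13*q)
F(k) = -1/263 (F(k) = 1/(-12 - 251) = 1/(-263) = -1/263)
I = 1/2440377 (I = -1/263/(-9279) = -1/263*(-1/9279) = 1/2440377 ≈ 4.0977e-7)
-I = -1*1/2440377 = -1/2440377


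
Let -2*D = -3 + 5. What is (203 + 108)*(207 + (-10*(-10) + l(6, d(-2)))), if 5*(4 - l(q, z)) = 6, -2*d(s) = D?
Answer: 481739/5 ≈ 96348.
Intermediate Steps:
D = -1 (D = -(-3 + 5)/2 = -½*2 = -1)
d(s) = ½ (d(s) = -½*(-1) = ½)
l(q, z) = 14/5 (l(q, z) = 4 - ⅕*6 = 4 - 6/5 = 14/5)
(203 + 108)*(207 + (-10*(-10) + l(6, d(-2)))) = (203 + 108)*(207 + (-10*(-10) + 14/5)) = 311*(207 + (100 + 14/5)) = 311*(207 + 514/5) = 311*(1549/5) = 481739/5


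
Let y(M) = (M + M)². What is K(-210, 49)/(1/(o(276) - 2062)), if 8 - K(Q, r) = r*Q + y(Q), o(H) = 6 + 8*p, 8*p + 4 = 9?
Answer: 340675202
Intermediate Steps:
p = 5/8 (p = -½ + (⅛)*9 = -½ + 9/8 = 5/8 ≈ 0.62500)
y(M) = 4*M² (y(M) = (2*M)² = 4*M²)
o(H) = 11 (o(H) = 6 + 8*(5/8) = 6 + 5 = 11)
K(Q, r) = 8 - 4*Q² - Q*r (K(Q, r) = 8 - (r*Q + 4*Q²) = 8 - (Q*r + 4*Q²) = 8 - (4*Q² + Q*r) = 8 + (-4*Q² - Q*r) = 8 - 4*Q² - Q*r)
K(-210, 49)/(1/(o(276) - 2062)) = (8 - 4*(-210)² - 1*(-210)*49)/(1/(11 - 2062)) = (8 - 4*44100 + 10290)/(1/(-2051)) = (8 - 176400 + 10290)/(-1/2051) = -166102*(-2051) = 340675202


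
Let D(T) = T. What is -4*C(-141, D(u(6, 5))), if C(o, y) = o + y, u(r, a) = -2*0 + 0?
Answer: 564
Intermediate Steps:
u(r, a) = 0 (u(r, a) = 0 + 0 = 0)
-4*C(-141, D(u(6, 5))) = -4*(-141 + 0) = -4*(-141) = 564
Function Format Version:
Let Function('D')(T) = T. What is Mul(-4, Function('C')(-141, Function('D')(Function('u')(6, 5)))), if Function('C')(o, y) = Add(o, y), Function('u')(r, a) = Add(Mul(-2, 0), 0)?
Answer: 564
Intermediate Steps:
Function('u')(r, a) = 0 (Function('u')(r, a) = Add(0, 0) = 0)
Mul(-4, Function('C')(-141, Function('D')(Function('u')(6, 5)))) = Mul(-4, Add(-141, 0)) = Mul(-4, -141) = 564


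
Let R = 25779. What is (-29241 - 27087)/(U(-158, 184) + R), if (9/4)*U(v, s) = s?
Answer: -506952/232747 ≈ -2.1781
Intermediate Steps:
U(v, s) = 4*s/9
(-29241 - 27087)/(U(-158, 184) + R) = (-29241 - 27087)/((4/9)*184 + 25779) = -56328/(736/9 + 25779) = -56328/232747/9 = -56328*9/232747 = -506952/232747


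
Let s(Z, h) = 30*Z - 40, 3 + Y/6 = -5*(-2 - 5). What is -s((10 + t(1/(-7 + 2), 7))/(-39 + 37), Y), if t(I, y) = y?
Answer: 295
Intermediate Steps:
Y = 192 (Y = -18 + 6*(-5*(-2 - 5)) = -18 + 6*(-5*(-7)) = -18 + 6*35 = -18 + 210 = 192)
s(Z, h) = -40 + 30*Z
-s((10 + t(1/(-7 + 2), 7))/(-39 + 37), Y) = -(-40 + 30*((10 + 7)/(-39 + 37))) = -(-40 + 30*(17/(-2))) = -(-40 + 30*(17*(-1/2))) = -(-40 + 30*(-17/2)) = -(-40 - 255) = -1*(-295) = 295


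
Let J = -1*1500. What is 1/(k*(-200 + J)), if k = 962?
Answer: -1/1635400 ≈ -6.1147e-7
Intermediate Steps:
J = -1500
1/(k*(-200 + J)) = 1/(962*(-200 - 1500)) = 1/(962*(-1700)) = 1/(-1635400) = -1/1635400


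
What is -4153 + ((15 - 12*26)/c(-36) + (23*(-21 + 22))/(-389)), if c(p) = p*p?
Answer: -77550199/18672 ≈ -4153.3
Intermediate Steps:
c(p) = p**2
-4153 + ((15 - 12*26)/c(-36) + (23*(-21 + 22))/(-389)) = -4153 + ((15 - 12*26)/((-36)**2) + (23*(-21 + 22))/(-389)) = -4153 + ((15 - 312)/1296 + (23*1)*(-1/389)) = -4153 + (-297*1/1296 + 23*(-1/389)) = -4153 + (-11/48 - 23/389) = -4153 - 5383/18672 = -77550199/18672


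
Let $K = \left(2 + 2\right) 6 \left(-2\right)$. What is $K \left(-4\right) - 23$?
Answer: $169$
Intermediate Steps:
$K = -48$ ($K = 4 \left(-12\right) = -48$)
$K \left(-4\right) - 23 = \left(-48\right) \left(-4\right) - 23 = 192 - 23 = 169$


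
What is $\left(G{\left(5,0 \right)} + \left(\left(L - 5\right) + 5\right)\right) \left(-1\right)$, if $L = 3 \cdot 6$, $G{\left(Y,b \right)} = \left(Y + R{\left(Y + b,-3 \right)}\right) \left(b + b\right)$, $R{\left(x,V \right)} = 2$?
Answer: $-18$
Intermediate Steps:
$G{\left(Y,b \right)} = 2 b \left(2 + Y\right)$ ($G{\left(Y,b \right)} = \left(Y + 2\right) \left(b + b\right) = \left(2 + Y\right) 2 b = 2 b \left(2 + Y\right)$)
$L = 18$
$\left(G{\left(5,0 \right)} + \left(\left(L - 5\right) + 5\right)\right) \left(-1\right) = \left(2 \cdot 0 \left(2 + 5\right) + \left(\left(18 - 5\right) + 5\right)\right) \left(-1\right) = \left(2 \cdot 0 \cdot 7 + \left(13 + 5\right)\right) \left(-1\right) = \left(0 + 18\right) \left(-1\right) = 18 \left(-1\right) = -18$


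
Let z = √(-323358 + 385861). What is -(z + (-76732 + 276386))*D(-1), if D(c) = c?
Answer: 199654 + √62503 ≈ 1.9990e+5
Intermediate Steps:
z = √62503 ≈ 250.01
-(z + (-76732 + 276386))*D(-1) = -(√62503 + (-76732 + 276386))*(-1) = -(√62503 + 199654)*(-1) = -(199654 + √62503)*(-1) = -(-199654 - √62503) = 199654 + √62503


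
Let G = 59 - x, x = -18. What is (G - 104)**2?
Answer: 729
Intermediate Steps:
G = 77 (G = 59 - 1*(-18) = 59 + 18 = 77)
(G - 104)**2 = (77 - 104)**2 = (-27)**2 = 729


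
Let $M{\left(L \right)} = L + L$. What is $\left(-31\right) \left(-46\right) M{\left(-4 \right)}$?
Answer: $-11408$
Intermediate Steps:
$M{\left(L \right)} = 2 L$
$\left(-31\right) \left(-46\right) M{\left(-4 \right)} = \left(-31\right) \left(-46\right) 2 \left(-4\right) = 1426 \left(-8\right) = -11408$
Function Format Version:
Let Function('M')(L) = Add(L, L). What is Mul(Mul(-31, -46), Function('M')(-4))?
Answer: -11408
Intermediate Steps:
Function('M')(L) = Mul(2, L)
Mul(Mul(-31, -46), Function('M')(-4)) = Mul(Mul(-31, -46), Mul(2, -4)) = Mul(1426, -8) = -11408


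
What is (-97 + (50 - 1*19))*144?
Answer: -9504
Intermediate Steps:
(-97 + (50 - 1*19))*144 = (-97 + (50 - 19))*144 = (-97 + 31)*144 = -66*144 = -9504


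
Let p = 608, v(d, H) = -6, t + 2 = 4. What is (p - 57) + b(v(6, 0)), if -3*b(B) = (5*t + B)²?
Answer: 1637/3 ≈ 545.67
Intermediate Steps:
t = 2 (t = -2 + 4 = 2)
b(B) = -(10 + B)²/3 (b(B) = -(5*2 + B)²/3 = -(10 + B)²/3)
(p - 57) + b(v(6, 0)) = (608 - 57) - (10 - 6)²/3 = 551 - ⅓*4² = 551 - ⅓*16 = 551 - 16/3 = 1637/3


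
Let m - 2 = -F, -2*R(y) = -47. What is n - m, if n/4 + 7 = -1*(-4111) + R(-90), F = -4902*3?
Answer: 1802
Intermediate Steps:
R(y) = 47/2 (R(y) = -½*(-47) = 47/2)
F = -14706
n = 16510 (n = -28 + 4*(-1*(-4111) + 47/2) = -28 + 4*(4111 + 47/2) = -28 + 4*(8269/2) = -28 + 16538 = 16510)
m = 14708 (m = 2 - 1*(-14706) = 2 + 14706 = 14708)
n - m = 16510 - 1*14708 = 16510 - 14708 = 1802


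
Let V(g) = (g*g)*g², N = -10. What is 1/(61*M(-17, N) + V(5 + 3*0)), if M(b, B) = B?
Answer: 1/15 ≈ 0.066667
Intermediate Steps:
V(g) = g⁴ (V(g) = g²*g² = g⁴)
1/(61*M(-17, N) + V(5 + 3*0)) = 1/(61*(-10) + (5 + 3*0)⁴) = 1/(-610 + (5 + 0)⁴) = 1/(-610 + 5⁴) = 1/(-610 + 625) = 1/15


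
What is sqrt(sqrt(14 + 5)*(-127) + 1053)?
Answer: sqrt(1053 - 127*sqrt(19)) ≈ 22.348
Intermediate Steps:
sqrt(sqrt(14 + 5)*(-127) + 1053) = sqrt(sqrt(19)*(-127) + 1053) = sqrt(-127*sqrt(19) + 1053) = sqrt(1053 - 127*sqrt(19))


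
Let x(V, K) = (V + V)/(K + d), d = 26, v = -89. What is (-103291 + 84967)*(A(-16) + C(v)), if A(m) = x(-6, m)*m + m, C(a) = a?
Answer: 7860996/5 ≈ 1.5722e+6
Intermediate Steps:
x(V, K) = 2*V/(26 + K) (x(V, K) = (V + V)/(K + 26) = (2*V)/(26 + K) = 2*V/(26 + K))
A(m) = m - 12*m/(26 + m) (A(m) = (2*(-6)/(26 + m))*m + m = (-12/(26 + m))*m + m = -12*m/(26 + m) + m = m - 12*m/(26 + m))
(-103291 + 84967)*(A(-16) + C(v)) = (-103291 + 84967)*(-16*(14 - 16)/(26 - 16) - 89) = -18324*(-16*(-2)/10 - 89) = -18324*(-16*⅒*(-2) - 89) = -18324*(16/5 - 89) = -18324*(-429/5) = 7860996/5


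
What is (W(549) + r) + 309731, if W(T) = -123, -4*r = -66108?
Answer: 326135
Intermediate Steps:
r = 16527 (r = -1/4*(-66108) = 16527)
(W(549) + r) + 309731 = (-123 + 16527) + 309731 = 16404 + 309731 = 326135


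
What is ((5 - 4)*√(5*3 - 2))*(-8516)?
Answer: -8516*√13 ≈ -30705.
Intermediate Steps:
((5 - 4)*√(5*3 - 2))*(-8516) = (1*√(15 - 2))*(-8516) = (1*√13)*(-8516) = √13*(-8516) = -8516*√13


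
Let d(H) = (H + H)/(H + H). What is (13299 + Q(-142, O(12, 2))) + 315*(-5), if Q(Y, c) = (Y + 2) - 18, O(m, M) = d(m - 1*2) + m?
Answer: 11566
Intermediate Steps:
d(H) = 1 (d(H) = (2*H)/((2*H)) = (2*H)*(1/(2*H)) = 1)
O(m, M) = 1 + m
Q(Y, c) = -16 + Y (Q(Y, c) = (2 + Y) - 18 = -16 + Y)
(13299 + Q(-142, O(12, 2))) + 315*(-5) = (13299 + (-16 - 142)) + 315*(-5) = (13299 - 158) - 1575 = 13141 - 1575 = 11566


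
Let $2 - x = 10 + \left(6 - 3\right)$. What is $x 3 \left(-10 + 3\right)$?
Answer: $231$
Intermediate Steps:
$x = -11$ ($x = 2 - \left(10 + \left(6 - 3\right)\right) = 2 - \left(10 + 3\right) = 2 - 13 = -11$)
$x 3 \left(-10 + 3\right) = \left(-11\right) 3 \left(-10 + 3\right) = \left(-33\right) \left(-7\right) = 231$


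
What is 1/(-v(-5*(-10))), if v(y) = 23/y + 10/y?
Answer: -50/33 ≈ -1.5152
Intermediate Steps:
v(y) = 33/y
1/(-v(-5*(-10))) = 1/(-33/((-5*(-10)))) = 1/(-33/50) = -50/33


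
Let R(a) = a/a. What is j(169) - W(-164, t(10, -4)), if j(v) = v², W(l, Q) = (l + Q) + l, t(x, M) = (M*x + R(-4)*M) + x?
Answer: 28923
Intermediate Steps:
R(a) = 1
t(x, M) = M + x + M*x (t(x, M) = (M*x + 1*M) + x = (M*x + M) + x = (M + M*x) + x = M + x + M*x)
W(l, Q) = Q + 2*l (W(l, Q) = (Q + l) + l = Q + 2*l)
j(169) - W(-164, t(10, -4)) = 169² - ((-4 + 10 - 4*10) + 2*(-164)) = 28561 - ((-4 + 10 - 40) - 328) = 28561 - (-34 - 328) = 28561 - 1*(-362) = 28561 + 362 = 28923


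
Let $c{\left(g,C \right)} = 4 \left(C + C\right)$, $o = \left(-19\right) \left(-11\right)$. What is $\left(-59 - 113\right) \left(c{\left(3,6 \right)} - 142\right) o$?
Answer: $3379112$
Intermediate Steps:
$o = 209$
$c{\left(g,C \right)} = 8 C$ ($c{\left(g,C \right)} = 4 \cdot 2 C = 8 C$)
$\left(-59 - 113\right) \left(c{\left(3,6 \right)} - 142\right) o = \left(-59 - 113\right) \left(8 \cdot 6 - 142\right) 209 = - 172 \left(48 - 142\right) 209 = \left(-172\right) \left(-94\right) 209 = 16168 \cdot 209 = 3379112$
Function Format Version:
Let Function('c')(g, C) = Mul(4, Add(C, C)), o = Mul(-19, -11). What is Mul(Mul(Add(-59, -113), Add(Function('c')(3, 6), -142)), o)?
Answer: 3379112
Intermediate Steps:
o = 209
Function('c')(g, C) = Mul(8, C) (Function('c')(g, C) = Mul(4, Mul(2, C)) = Mul(8, C))
Mul(Mul(Add(-59, -113), Add(Function('c')(3, 6), -142)), o) = Mul(Mul(Add(-59, -113), Add(Mul(8, 6), -142)), 209) = Mul(Mul(-172, Add(48, -142)), 209) = Mul(Mul(-172, -94), 209) = Mul(16168, 209) = 3379112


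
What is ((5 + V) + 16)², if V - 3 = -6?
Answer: 324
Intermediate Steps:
V = -3 (V = 3 - 6 = -3)
((5 + V) + 16)² = ((5 - 3) + 16)² = (2 + 16)² = 18² = 324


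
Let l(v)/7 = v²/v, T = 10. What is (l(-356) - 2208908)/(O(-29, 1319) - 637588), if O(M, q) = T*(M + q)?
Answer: 276425/78086 ≈ 3.5400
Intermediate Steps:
l(v) = 7*v (l(v) = 7*(v²/v) = 7*v)
O(M, q) = 10*M + 10*q (O(M, q) = 10*(M + q) = 10*M + 10*q)
(l(-356) - 2208908)/(O(-29, 1319) - 637588) = (7*(-356) - 2208908)/((10*(-29) + 10*1319) - 637588) = (-2492 - 2208908)/((-290 + 13190) - 637588) = -2211400/(12900 - 637588) = -2211400/(-624688) = -2211400*(-1/624688) = 276425/78086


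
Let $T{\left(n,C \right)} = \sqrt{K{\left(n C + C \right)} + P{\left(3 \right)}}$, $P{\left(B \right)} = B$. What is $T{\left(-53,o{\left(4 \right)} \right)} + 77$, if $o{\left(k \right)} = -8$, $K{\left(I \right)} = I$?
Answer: $77 + \sqrt{419} \approx 97.469$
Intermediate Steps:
$T{\left(n,C \right)} = \sqrt{3 + C + C n}$ ($T{\left(n,C \right)} = \sqrt{\left(n C + C\right) + 3} = \sqrt{\left(C n + C\right) + 3} = \sqrt{\left(C + C n\right) + 3} = \sqrt{3 + C + C n}$)
$T{\left(-53,o{\left(4 \right)} \right)} + 77 = \sqrt{3 - 8 \left(1 - 53\right)} + 77 = \sqrt{3 - -416} + 77 = \sqrt{3 + 416} + 77 = \sqrt{419} + 77 = 77 + \sqrt{419}$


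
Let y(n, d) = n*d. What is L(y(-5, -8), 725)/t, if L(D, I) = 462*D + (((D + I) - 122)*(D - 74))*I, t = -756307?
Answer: 15831470/756307 ≈ 20.933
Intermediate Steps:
y(n, d) = d*n
L(D, I) = 462*D + I*(-74 + D)*(-122 + D + I) (L(D, I) = 462*D + ((-122 + D + I)*(-74 + D))*I = 462*D + ((-74 + D)*(-122 + D + I))*I = 462*D + I*(-74 + D)*(-122 + D + I))
L(y(-5, -8), 725)/t = (-74*725**2 + 462*(-8*(-5)) + 9028*725 - 8*(-5)*725**2 + 725*(-8*(-5))**2 - 196*(-8*(-5))*725)/(-756307) = (-74*525625 + 462*40 + 6545300 + 40*525625 + 725*40**2 - 196*40*725)*(-1/756307) = (-38896250 + 18480 + 6545300 + 21025000 + 725*1600 - 5684000)*(-1/756307) = (-38896250 + 18480 + 6545300 + 21025000 + 1160000 - 5684000)*(-1/756307) = -15831470*(-1/756307) = 15831470/756307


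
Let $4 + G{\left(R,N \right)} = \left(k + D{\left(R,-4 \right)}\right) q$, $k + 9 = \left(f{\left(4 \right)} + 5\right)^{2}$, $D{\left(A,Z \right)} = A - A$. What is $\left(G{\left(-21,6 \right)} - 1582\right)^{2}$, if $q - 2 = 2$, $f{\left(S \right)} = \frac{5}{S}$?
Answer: $\frac{34374769}{16} \approx 2.1484 \cdot 10^{6}$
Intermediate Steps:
$q = 4$ ($q = 2 + 2 = 4$)
$D{\left(A,Z \right)} = 0$
$k = \frac{481}{16}$ ($k = -9 + \left(\frac{5}{4} + 5\right)^{2} = -9 + \left(\frac{25}{4}\right)^{2} = -9 + \frac{625}{16} = \frac{481}{16} \approx 30.063$)
$G{\left(R,N \right)} = \frac{465}{4}$ ($G{\left(R,N \right)} = -4 + \left(\frac{481}{16} + 0\right) 4 = -4 + \frac{481}{16} \cdot 4 = -4 + \frac{481}{4} = \frac{465}{4}$)
$\left(G{\left(-21,6 \right)} - 1582\right)^{2} = \left(\frac{465}{4} - 1582\right)^{2} = \left(- \frac{5863}{4}\right)^{2} = \frac{34374769}{16}$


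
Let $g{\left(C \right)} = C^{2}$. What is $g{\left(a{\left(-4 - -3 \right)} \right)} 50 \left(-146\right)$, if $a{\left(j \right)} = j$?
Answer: $-7300$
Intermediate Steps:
$g{\left(a{\left(-4 - -3 \right)} \right)} 50 \left(-146\right) = \left(-4 - -3\right)^{2} \cdot 50 \left(-146\right) = \left(-4 + 3\right)^{2} \cdot 50 \left(-146\right) = \left(-1\right)^{2} \cdot 50 \left(-146\right) = 1 \cdot 50 \left(-146\right) = 50 \left(-146\right) = -7300$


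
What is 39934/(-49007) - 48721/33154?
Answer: -3711641883/1624778078 ≈ -2.2844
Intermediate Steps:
39934/(-49007) - 48721/33154 = 39934*(-1/49007) - 48721*1/33154 = -39934/49007 - 48721/33154 = -3711641883/1624778078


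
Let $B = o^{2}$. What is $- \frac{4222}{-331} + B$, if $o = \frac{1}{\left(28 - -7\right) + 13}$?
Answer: $\frac{9727819}{762624} \approx 12.756$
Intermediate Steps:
$o = \frac{1}{48}$ ($o = \frac{1}{\left(28 + 7\right) + 13} = \frac{1}{35 + 13} = \frac{1}{48} \approx 0.020833$)
$B = \frac{1}{2304}$ ($B = \left(\frac{1}{48}\right)^{2} = \frac{1}{2304} \approx 0.00043403$)
$- \frac{4222}{-331} + B = - \frac{4222}{-331} + \frac{1}{2304} = \left(-4222\right) \left(- \frac{1}{331}\right) + \frac{1}{2304} = \frac{4222}{331} + \frac{1}{2304} = \frac{9727819}{762624}$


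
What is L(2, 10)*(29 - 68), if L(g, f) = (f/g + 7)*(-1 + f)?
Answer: -4212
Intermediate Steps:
L(g, f) = (-1 + f)*(7 + f/g) (L(g, f) = (7 + f/g)*(-1 + f) = (-1 + f)*(7 + f/g))
L(2, 10)*(29 - 68) = ((10² - 1*10 + 7*2*(-1 + 10))/2)*(29 - 68) = ((100 - 10 + 7*2*9)/2)*(-39) = ((100 - 10 + 126)/2)*(-39) = ((½)*216)*(-39) = 108*(-39) = -4212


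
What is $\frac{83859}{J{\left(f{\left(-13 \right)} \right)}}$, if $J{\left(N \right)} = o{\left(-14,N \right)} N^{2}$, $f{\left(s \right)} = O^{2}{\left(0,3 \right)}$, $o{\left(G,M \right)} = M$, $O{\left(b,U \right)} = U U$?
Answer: $\frac{27953}{177147} \approx 0.1578$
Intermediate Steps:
$O{\left(b,U \right)} = U^{2}$
$f{\left(s \right)} = 81$ ($f{\left(s \right)} = \left(3^{2}\right)^{2} = 9^{2} = 81$)
$J{\left(N \right)} = N^{3}$ ($J{\left(N \right)} = N N^{2} = N^{3}$)
$\frac{83859}{J{\left(f{\left(-13 \right)} \right)}} = \frac{83859}{81^{3}} = \frac{83859}{531441} = 83859 \cdot \frac{1}{531441} = \frac{27953}{177147}$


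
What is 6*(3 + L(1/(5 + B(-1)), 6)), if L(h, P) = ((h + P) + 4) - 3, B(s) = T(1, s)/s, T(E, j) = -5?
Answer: 303/5 ≈ 60.600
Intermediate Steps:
B(s) = -5/s
L(h, P) = 1 + P + h (L(h, P) = ((P + h) + 4) - 3 = (4 + P + h) - 3 = 1 + P + h)
6*(3 + L(1/(5 + B(-1)), 6)) = 6*(3 + (1 + 6 + 1/(5 - 5/(-1)))) = 6*(3 + (1 + 6 + 1/(5 - 5*(-1)))) = 6*(3 + (1 + 6 + 1/(5 + 5))) = 6*(3 + (1 + 6 + 1/10)) = 6*(3 + (1 + 6 + ⅒)) = 6*(3 + 71/10) = 6*(101/10) = 303/5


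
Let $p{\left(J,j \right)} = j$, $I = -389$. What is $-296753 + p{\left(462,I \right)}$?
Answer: $-297142$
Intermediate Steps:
$-296753 + p{\left(462,I \right)} = -296753 - 389 = -297142$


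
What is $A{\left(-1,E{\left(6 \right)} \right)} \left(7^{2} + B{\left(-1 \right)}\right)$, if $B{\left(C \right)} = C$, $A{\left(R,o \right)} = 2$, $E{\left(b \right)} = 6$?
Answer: $96$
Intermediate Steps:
$A{\left(-1,E{\left(6 \right)} \right)} \left(7^{2} + B{\left(-1 \right)}\right) = 2 \left(7^{2} - 1\right) = 2 \left(49 - 1\right) = 2 \cdot 48 = 96$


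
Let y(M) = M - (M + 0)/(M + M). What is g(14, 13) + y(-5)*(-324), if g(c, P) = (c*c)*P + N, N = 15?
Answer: 4345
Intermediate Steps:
y(M) = -½ + M (y(M) = M - M/(2*M) = M - M*1/(2*M) = M - 1*½ = M - ½ = -½ + M)
g(c, P) = 15 + P*c² (g(c, P) = (c*c)*P + 15 = c²*P + 15 = P*c² + 15 = 15 + P*c²)
g(14, 13) + y(-5)*(-324) = (15 + 13*14²) + (-½ - 5)*(-324) = (15 + 13*196) - 11/2*(-324) = (15 + 2548) + 1782 = 2563 + 1782 = 4345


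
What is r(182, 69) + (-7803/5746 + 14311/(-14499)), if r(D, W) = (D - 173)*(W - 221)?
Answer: -6715597775/4900662 ≈ -1370.3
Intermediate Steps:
r(D, W) = (-221 + W)*(-173 + D) (r(D, W) = (-173 + D)*(-221 + W) = (-221 + W)*(-173 + D))
r(182, 69) + (-7803/5746 + 14311/(-14499)) = (38233 - 221*182 - 173*69 + 182*69) + (-7803/5746 + 14311/(-14499)) = (38233 - 40222 - 11937 + 12558) + (-7803*1/5746 + 14311*(-1/14499)) = -1368 + (-459/338 - 14311/14499) = -1368 - 11492159/4900662 = -6715597775/4900662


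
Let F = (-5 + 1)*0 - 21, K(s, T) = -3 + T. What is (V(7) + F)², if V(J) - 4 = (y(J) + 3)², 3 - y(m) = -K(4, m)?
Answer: 6889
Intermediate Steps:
y(m) = m (y(m) = 3 - (-1)*(-3 + m) = 3 - (3 - m) = 3 + (-3 + m) = m)
V(J) = 4 + (3 + J)² (V(J) = 4 + (J + 3)² = 4 + (3 + J)²)
F = -21 (F = -4*0 - 21 = 0 - 21 = -21)
(V(7) + F)² = ((4 + (3 + 7)²) - 21)² = ((4 + 10²) - 21)² = ((4 + 100) - 21)² = (104 - 21)² = 83² = 6889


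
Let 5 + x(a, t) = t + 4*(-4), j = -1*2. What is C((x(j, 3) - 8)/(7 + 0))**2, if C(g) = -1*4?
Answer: 16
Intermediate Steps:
j = -2
x(a, t) = -21 + t (x(a, t) = -5 + (t + 4*(-4)) = -5 + (t - 16) = -5 + (-16 + t) = -21 + t)
C(g) = -4
C((x(j, 3) - 8)/(7 + 0))**2 = (-4)**2 = 16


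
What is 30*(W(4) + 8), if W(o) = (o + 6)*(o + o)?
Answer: 2640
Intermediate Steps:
W(o) = 2*o*(6 + o) (W(o) = (6 + o)*(2*o) = 2*o*(6 + o))
30*(W(4) + 8) = 30*(2*4*(6 + 4) + 8) = 30*(2*4*10 + 8) = 30*(80 + 8) = 30*88 = 2640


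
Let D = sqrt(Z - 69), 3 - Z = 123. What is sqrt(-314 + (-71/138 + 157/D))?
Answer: sqrt(-293491086 - 2325484*I*sqrt(21))/966 ≈ 0.32192 - 17.737*I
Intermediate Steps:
Z = -120 (Z = 3 - 1*123 = 3 - 123 = -120)
D = 3*I*sqrt(21) (D = sqrt(-120 - 69) = sqrt(-189) = 3*I*sqrt(21) ≈ 13.748*I)
sqrt(-314 + (-71/138 + 157/D)) = sqrt(-314 + (-71/138 + 157/((3*I*sqrt(21))))) = sqrt(-314 + (-71*1/138 + 157*(-I*sqrt(21)/63))) = sqrt(-314 + (-71/138 - 157*I*sqrt(21)/63)) = sqrt(-43403/138 - 157*I*sqrt(21)/63)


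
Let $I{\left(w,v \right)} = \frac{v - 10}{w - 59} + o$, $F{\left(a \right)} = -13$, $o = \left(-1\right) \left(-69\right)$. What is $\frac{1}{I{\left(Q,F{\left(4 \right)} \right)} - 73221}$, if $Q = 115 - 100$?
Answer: $- \frac{44}{3218665} \approx -1.367 \cdot 10^{-5}$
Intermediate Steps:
$o = 69$
$Q = 15$
$I{\left(w,v \right)} = 69 + \frac{-10 + v}{-59 + w}$ ($I{\left(w,v \right)} = \frac{v - 10}{w - 59} + 69 = \frac{-10 + v}{-59 + w} + 69 = 69 + \frac{-10 + v}{-59 + w}$)
$\frac{1}{I{\left(Q,F{\left(4 \right)} \right)} - 73221} = \frac{1}{\frac{-4081 - 13 + 69 \cdot 15}{-59 + 15} - 73221} = \frac{1}{\frac{-4081 - 13 + 1035}{-44} - 73221} = \frac{1}{\left(- \frac{1}{44}\right) \left(-3059\right) - 73221} = \frac{1}{\frac{3059}{44} - 73221} = \frac{1}{- \frac{3218665}{44}} = - \frac{44}{3218665}$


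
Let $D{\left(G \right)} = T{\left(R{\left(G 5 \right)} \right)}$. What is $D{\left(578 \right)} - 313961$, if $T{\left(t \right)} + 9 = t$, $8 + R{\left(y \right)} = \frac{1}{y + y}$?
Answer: $- \frac{1814792839}{5780} \approx -3.1398 \cdot 10^{5}$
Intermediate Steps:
$R{\left(y \right)} = -8 + \frac{1}{2 y}$ ($R{\left(y \right)} = -8 + \frac{1}{y + y} = -8 + \frac{1}{2 y}$)
$T{\left(t \right)} = -9 + t$
$D{\left(G \right)} = -17 + \frac{1}{10 G}$ ($D{\left(G \right)} = -9 - \left(8 - \frac{1}{2 G 5}\right) = -9 - \left(8 - \frac{1}{2 \cdot 5 G}\right) = -9 - \left(8 - \frac{\frac{1}{5} \frac{1}{G}}{2}\right) = -9 - \left(8 - \frac{1}{10 G}\right) = -17 + \frac{1}{10 G}$)
$D{\left(578 \right)} - 313961 = \left(-17 + \frac{1}{10 \cdot 578}\right) - 313961 = \left(-17 + \frac{1}{10} \cdot \frac{1}{578}\right) - 313961 = \left(-17 + \frac{1}{5780}\right) - 313961 = - \frac{98259}{5780} - 313961 = - \frac{1814792839}{5780}$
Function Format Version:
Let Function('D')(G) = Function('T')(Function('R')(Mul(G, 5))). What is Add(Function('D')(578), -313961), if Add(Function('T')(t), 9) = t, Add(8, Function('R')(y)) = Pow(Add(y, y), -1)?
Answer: Rational(-1814792839, 5780) ≈ -3.1398e+5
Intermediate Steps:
Function('R')(y) = Add(-8, Mul(Rational(1, 2), Pow(y, -1))) (Function('R')(y) = Add(-8, Pow(Add(y, y), -1)) = Add(-8, Pow(Mul(2, y), -1)) = Add(-8, Mul(Rational(1, 2), Pow(y, -1))))
Function('T')(t) = Add(-9, t)
Function('D')(G) = Add(-17, Mul(Rational(1, 10), Pow(G, -1))) (Function('D')(G) = Add(-9, Add(-8, Mul(Rational(1, 2), Pow(Mul(G, 5), -1)))) = Add(-9, Add(-8, Mul(Rational(1, 2), Pow(Mul(5, G), -1)))) = Add(-9, Add(-8, Mul(Rational(1, 2), Mul(Rational(1, 5), Pow(G, -1))))) = Add(-9, Add(-8, Mul(Rational(1, 10), Pow(G, -1)))) = Add(-17, Mul(Rational(1, 10), Pow(G, -1))))
Add(Function('D')(578), -313961) = Add(Add(-17, Mul(Rational(1, 10), Pow(578, -1))), -313961) = Add(Add(-17, Mul(Rational(1, 10), Rational(1, 578))), -313961) = Add(Add(-17, Rational(1, 5780)), -313961) = Add(Rational(-98259, 5780), -313961) = Rational(-1814792839, 5780)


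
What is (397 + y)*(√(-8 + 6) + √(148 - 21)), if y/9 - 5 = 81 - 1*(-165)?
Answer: 2656*√127 + 2656*I*√2 ≈ 29932.0 + 3756.2*I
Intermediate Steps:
y = 2259 (y = 45 + 9*(81 - 1*(-165)) = 45 + 9*(81 + 165) = 45 + 9*246 = 45 + 2214 = 2259)
(397 + y)*(√(-8 + 6) + √(148 - 21)) = (397 + 2259)*(√(-8 + 6) + √(148 - 21)) = 2656*(√(-2) + √127) = 2656*(I*√2 + √127) = 2656*(√127 + I*√2) = 2656*√127 + 2656*I*√2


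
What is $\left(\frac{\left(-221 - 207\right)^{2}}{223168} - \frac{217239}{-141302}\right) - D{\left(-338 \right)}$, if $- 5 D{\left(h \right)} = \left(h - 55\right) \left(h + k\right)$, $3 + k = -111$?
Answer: $\frac{175061265670553}{4927200740} \approx 35530.0$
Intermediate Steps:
$k = -114$ ($k = -3 - 111 = -114$)
$D{\left(h \right)} = - \frac{\left(-114 + h\right) \left(-55 + h\right)}{5}$ ($D{\left(h \right)} = - \frac{\left(h - 55\right) \left(h - 114\right)}{5} = - \frac{\left(-55 + h\right) \left(-114 + h\right)}{5} = - \frac{\left(-114 + h\right) \left(-55 + h\right)}{5}$)
$\left(\frac{\left(-221 - 207\right)^{2}}{223168} - \frac{217239}{-141302}\right) - D{\left(-338 \right)} = \left(\frac{\left(-221 - 207\right)^{2}}{223168} - \frac{217239}{-141302}\right) - \left(-1254 - \frac{\left(-338\right)^{2}}{5} + \frac{169}{5} \left(-338\right)\right) = \left(\left(-428\right)^{2} \cdot \frac{1}{223168} - - \frac{217239}{141302}\right) - \left(-1254 - \frac{114244}{5} - \frac{57122}{5}\right) = \left(183184 \cdot \frac{1}{223168} + \frac{217239}{141302}\right) - \left(-1254 - \frac{114244}{5} - \frac{57122}{5}\right) = \left(\frac{11449}{13948} + \frac{217239}{141302}\right) - - \frac{177636}{5} = \frac{2323908085}{985440148} + \frac{177636}{5} = \frac{175061265670553}{4927200740}$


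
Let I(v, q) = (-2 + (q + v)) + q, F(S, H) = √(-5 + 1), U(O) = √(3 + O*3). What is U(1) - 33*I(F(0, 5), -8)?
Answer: 594 + √6 - 66*I ≈ 596.45 - 66.0*I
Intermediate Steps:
U(O) = √(3 + 3*O)
F(S, H) = 2*I (F(S, H) = √(-4) = 2*I)
I(v, q) = -2 + v + 2*q (I(v, q) = (-2 + q + v) + q = -2 + v + 2*q)
U(1) - 33*I(F(0, 5), -8) = √(3 + 3*1) - 33*(-2 + 2*I + 2*(-8)) = √(3 + 3) - 33*(-2 + 2*I - 16) = √6 - 33*(-18 + 2*I) = √6 + (594 - 66*I) = 594 + √6 - 66*I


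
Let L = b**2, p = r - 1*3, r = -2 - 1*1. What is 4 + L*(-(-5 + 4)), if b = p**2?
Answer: 1300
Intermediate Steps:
r = -3 (r = -2 - 1 = -3)
p = -6 (p = -3 - 1*3 = -3 - 3 = -6)
b = 36 (b = (-6)**2 = 36)
L = 1296 (L = 36**2 = 1296)
4 + L*(-(-5 + 4)) = 4 + 1296*(-(-5 + 4)) = 4 + 1296*(-1*(-1)) = 4 + 1296*1 = 4 + 1296 = 1300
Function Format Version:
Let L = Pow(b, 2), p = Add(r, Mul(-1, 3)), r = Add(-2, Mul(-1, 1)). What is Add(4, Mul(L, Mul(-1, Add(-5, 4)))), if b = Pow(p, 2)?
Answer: 1300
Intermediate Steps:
r = -3 (r = Add(-2, -1) = -3)
p = -6 (p = Add(-3, Mul(-1, 3)) = Add(-3, -3) = -6)
b = 36 (b = Pow(-6, 2) = 36)
L = 1296 (L = Pow(36, 2) = 1296)
Add(4, Mul(L, Mul(-1, Add(-5, 4)))) = Add(4, Mul(1296, Mul(-1, Add(-5, 4)))) = Add(4, Mul(1296, Mul(-1, -1))) = Add(4, Mul(1296, 1)) = Add(4, 1296) = 1300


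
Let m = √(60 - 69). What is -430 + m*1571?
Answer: -430 + 4713*I ≈ -430.0 + 4713.0*I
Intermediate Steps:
m = 3*I (m = √(-9) = 3*I ≈ 3.0*I)
-430 + m*1571 = -430 + (3*I)*1571 = -430 + 4713*I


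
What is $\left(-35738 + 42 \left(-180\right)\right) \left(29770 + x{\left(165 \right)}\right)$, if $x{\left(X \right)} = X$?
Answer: $-1296125630$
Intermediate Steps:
$\left(-35738 + 42 \left(-180\right)\right) \left(29770 + x{\left(165 \right)}\right) = \left(-35738 + 42 \left(-180\right)\right) \left(29770 + 165\right) = \left(-35738 - 7560\right) 29935 = \left(-43298\right) 29935 = -1296125630$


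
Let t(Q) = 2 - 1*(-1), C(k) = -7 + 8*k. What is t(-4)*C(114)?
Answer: 2715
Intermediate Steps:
t(Q) = 3 (t(Q) = 2 + 1 = 3)
t(-4)*C(114) = 3*(-7 + 8*114) = 3*(-7 + 912) = 3*905 = 2715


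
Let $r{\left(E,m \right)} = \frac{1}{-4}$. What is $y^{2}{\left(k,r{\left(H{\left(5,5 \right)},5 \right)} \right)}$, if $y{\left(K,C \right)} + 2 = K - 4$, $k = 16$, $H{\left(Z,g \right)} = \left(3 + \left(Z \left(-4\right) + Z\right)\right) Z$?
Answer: $100$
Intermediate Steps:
$H{\left(Z,g \right)} = Z \left(3 - 3 Z\right)$ ($H{\left(Z,g \right)} = \left(3 + \left(- 4 Z + Z\right)\right) Z = \left(3 - 3 Z\right) Z = Z \left(3 - 3 Z\right)$)
$r{\left(E,m \right)} = - \frac{1}{4}$
$y{\left(K,C \right)} = -6 + K$ ($y{\left(K,C \right)} = -2 + \left(K - 4\right) = -2 + \left(-4 + K\right) = -6 + K$)
$y^{2}{\left(k,r{\left(H{\left(5,5 \right)},5 \right)} \right)} = \left(-6 + 16\right)^{2} = 10^{2} = 100$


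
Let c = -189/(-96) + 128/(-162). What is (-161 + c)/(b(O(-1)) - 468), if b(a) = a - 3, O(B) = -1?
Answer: 414257/1223424 ≈ 0.33860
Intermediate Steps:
b(a) = -3 + a
c = 3055/2592 (c = -189*(-1/96) + 128*(-1/162) = 63/32 - 64/81 = 3055/2592 ≈ 1.1786)
(-161 + c)/(b(O(-1)) - 468) = (-161 + 3055/2592)/((-3 - 1) - 468) = -414257/(2592*(-4 - 468)) = -414257/2592/(-472) = -414257/2592*(-1/472) = 414257/1223424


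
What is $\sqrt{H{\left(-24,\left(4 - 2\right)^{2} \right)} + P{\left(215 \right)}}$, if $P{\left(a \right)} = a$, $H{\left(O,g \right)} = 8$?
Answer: $\sqrt{223} \approx 14.933$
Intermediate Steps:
$\sqrt{H{\left(-24,\left(4 - 2\right)^{2} \right)} + P{\left(215 \right)}} = \sqrt{8 + 215} = \sqrt{223}$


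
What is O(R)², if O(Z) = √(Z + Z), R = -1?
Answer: -2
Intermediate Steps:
O(Z) = √2*√Z (O(Z) = √(2*Z) = √2*√Z)
O(R)² = (√2*√(-1))² = (√2*I)² = (I*√2)² = -2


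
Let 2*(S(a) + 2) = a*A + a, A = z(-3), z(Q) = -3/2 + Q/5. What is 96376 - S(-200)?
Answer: 96268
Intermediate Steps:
z(Q) = -3/2 + Q/5 (z(Q) = -3*½ + Q*(⅕) = -3/2 + Q/5)
A = -21/10 (A = -3/2 + (⅕)*(-3) = -3/2 - ⅗ = -21/10 ≈ -2.1000)
S(a) = -2 - 11*a/20 (S(a) = -2 + (a*(-21/10) + a)/2 = -2 + (-21*a/10 + a)/2 = -2 + (-11*a/10)/2 = -2 - 11*a/20)
96376 - S(-200) = 96376 - (-2 - 11/20*(-200)) = 96376 - (-2 + 110) = 96376 - 1*108 = 96376 - 108 = 96268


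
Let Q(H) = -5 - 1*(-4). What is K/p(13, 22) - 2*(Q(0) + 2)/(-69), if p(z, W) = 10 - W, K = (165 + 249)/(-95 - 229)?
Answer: 673/4968 ≈ 0.13547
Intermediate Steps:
K = -23/18 (K = 414/(-324) = 414*(-1/324) = -23/18 ≈ -1.2778)
Q(H) = -1 (Q(H) = -5 + 4 = -1)
K/p(13, 22) - 2*(Q(0) + 2)/(-69) = -23/(18*(10 - 1*22)) - 2*(-1 + 2)/(-69) = -23/(18*(10 - 22)) - 2*1*(-1/69) = -23/18/(-12) - 2*(-1/69) = -23/18*(-1/12) + 2/69 = 23/216 + 2/69 = 673/4968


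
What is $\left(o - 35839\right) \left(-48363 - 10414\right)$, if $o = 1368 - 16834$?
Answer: $3015553985$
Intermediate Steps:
$o = -15466$
$\left(o - 35839\right) \left(-48363 - 10414\right) = \left(-15466 - 35839\right) \left(-48363 - 10414\right) = \left(-51305\right) \left(-58777\right) = 3015553985$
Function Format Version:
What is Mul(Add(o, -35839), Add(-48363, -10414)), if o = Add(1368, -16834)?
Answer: 3015553985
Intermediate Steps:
o = -15466
Mul(Add(o, -35839), Add(-48363, -10414)) = Mul(Add(-15466, -35839), Add(-48363, -10414)) = Mul(-51305, -58777) = 3015553985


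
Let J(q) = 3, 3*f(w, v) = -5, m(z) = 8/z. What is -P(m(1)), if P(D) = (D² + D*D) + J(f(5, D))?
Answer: -131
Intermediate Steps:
f(w, v) = -5/3 (f(w, v) = (⅓)*(-5) = -5/3)
P(D) = 3 + 2*D² (P(D) = (D² + D*D) + 3 = (D² + D²) + 3 = 2*D² + 3 = 3 + 2*D²)
-P(m(1)) = -(3 + 2*(8/1)²) = -(3 + 2*(8*1)²) = -(3 + 2*8²) = -(3 + 2*64) = -(3 + 128) = -1*131 = -131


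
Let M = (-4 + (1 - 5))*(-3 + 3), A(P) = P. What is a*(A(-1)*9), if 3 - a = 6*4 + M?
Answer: 189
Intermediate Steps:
M = 0 (M = (-4 - 4)*0 = -8*0 = 0)
a = -21 (a = 3 - (6*4 + 0) = 3 - (24 + 0) = 3 - 1*24 = 3 - 24 = -21)
a*(A(-1)*9) = -(-21)*9 = -21*(-9) = 189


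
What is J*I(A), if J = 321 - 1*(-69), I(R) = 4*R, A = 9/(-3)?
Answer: -4680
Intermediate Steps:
A = -3 (A = 9*(-⅓) = -3)
J = 390 (J = 321 + 69 = 390)
J*I(A) = 390*(4*(-3)) = 390*(-12) = -4680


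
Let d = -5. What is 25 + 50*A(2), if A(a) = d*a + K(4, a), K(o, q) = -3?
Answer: -625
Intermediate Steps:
A(a) = -3 - 5*a (A(a) = -5*a - 3 = -3 - 5*a)
25 + 50*A(2) = 25 + 50*(-3 - 5*2) = 25 + 50*(-3 - 10) = 25 + 50*(-13) = 25 - 650 = -625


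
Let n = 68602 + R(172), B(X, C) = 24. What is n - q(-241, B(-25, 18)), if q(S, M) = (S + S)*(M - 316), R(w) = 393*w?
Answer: -4546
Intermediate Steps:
q(S, M) = 2*S*(-316 + M) (q(S, M) = (2*S)*(-316 + M) = 2*S*(-316 + M))
n = 136198 (n = 68602 + 393*172 = 68602 + 67596 = 136198)
n - q(-241, B(-25, 18)) = 136198 - 2*(-241)*(-316 + 24) = 136198 - 2*(-241)*(-292) = 136198 - 1*140744 = 136198 - 140744 = -4546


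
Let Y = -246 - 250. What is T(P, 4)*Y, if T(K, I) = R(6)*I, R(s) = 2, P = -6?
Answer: -3968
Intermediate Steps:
Y = -496
T(K, I) = 2*I
T(P, 4)*Y = (2*4)*(-496) = 8*(-496) = -3968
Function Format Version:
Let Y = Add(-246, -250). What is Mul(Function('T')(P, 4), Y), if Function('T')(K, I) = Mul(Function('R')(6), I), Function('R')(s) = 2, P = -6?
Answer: -3968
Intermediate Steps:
Y = -496
Function('T')(K, I) = Mul(2, I)
Mul(Function('T')(P, 4), Y) = Mul(Mul(2, 4), -496) = Mul(8, -496) = -3968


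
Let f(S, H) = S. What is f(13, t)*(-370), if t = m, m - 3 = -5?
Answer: -4810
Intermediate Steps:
m = -2 (m = 3 - 5 = -2)
t = -2
f(13, t)*(-370) = 13*(-370) = -4810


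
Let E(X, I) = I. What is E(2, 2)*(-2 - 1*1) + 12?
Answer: 6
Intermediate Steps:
E(2, 2)*(-2 - 1*1) + 12 = 2*(-2 - 1*1) + 12 = 2*(-2 - 1) + 12 = 2*(-3) + 12 = -6 + 12 = 6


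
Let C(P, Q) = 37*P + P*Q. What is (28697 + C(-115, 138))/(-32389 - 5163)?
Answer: -2143/9388 ≈ -0.22827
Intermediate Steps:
(28697 + C(-115, 138))/(-32389 - 5163) = (28697 - 115*(37 + 138))/(-32389 - 5163) = (28697 - 115*175)/(-37552) = (28697 - 20125)*(-1/37552) = 8572*(-1/37552) = -2143/9388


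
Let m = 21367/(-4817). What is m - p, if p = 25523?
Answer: -122965658/4817 ≈ -25527.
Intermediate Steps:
m = -21367/4817 (m = 21367*(-1/4817) = -21367/4817 ≈ -4.4357)
m - p = -21367/4817 - 1*25523 = -21367/4817 - 25523 = -122965658/4817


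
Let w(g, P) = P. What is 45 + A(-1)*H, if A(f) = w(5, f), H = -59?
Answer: 104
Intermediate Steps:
A(f) = f
45 + A(-1)*H = 45 - 1*(-59) = 45 + 59 = 104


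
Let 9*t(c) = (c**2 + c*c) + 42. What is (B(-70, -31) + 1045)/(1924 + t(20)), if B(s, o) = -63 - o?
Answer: 9117/18158 ≈ 0.50209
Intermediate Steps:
t(c) = 14/3 + 2*c**2/9 (t(c) = ((c**2 + c*c) + 42)/9 = ((c**2 + c**2) + 42)/9 = (2*c**2 + 42)/9 = (42 + 2*c**2)/9 = 14/3 + 2*c**2/9)
(B(-70, -31) + 1045)/(1924 + t(20)) = ((-63 - 1*(-31)) + 1045)/(1924 + (14/3 + (2/9)*20**2)) = ((-63 + 31) + 1045)/(1924 + (14/3 + (2/9)*400)) = (-32 + 1045)/(1924 + (14/3 + 800/9)) = 1013/(1924 + 842/9) = 1013/(18158/9) = 1013*(9/18158) = 9117/18158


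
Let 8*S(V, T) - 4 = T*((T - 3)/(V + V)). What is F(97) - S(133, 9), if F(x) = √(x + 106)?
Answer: -559/1064 + √203 ≈ 13.722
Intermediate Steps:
F(x) = √(106 + x)
S(V, T) = ½ + T*(-3 + T)/(16*V) (S(V, T) = ½ + (T*((T - 3)/(V + V)))/8 = ½ + (T*((-3 + T)/((2*V))))/8 = ½ + (T*((-3 + T)*(1/(2*V))))/8 = ½ + (T*((-3 + T)/(2*V)))/8 = ½ + (T*(-3 + T)/(2*V))/8 = ½ + T*(-3 + T)/(16*V))
F(97) - S(133, 9) = √(106 + 97) - (9² - 3*9 + 8*133)/(16*133) = √203 - (81 - 27 + 1064)/(16*133) = √203 - 1118/(16*133) = √203 - 1*559/1064 = √203 - 559/1064 = -559/1064 + √203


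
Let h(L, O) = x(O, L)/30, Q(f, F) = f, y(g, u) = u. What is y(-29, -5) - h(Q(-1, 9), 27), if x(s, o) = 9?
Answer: -53/10 ≈ -5.3000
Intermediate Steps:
h(L, O) = 3/10 (h(L, O) = 9/30 = 9*(1/30) = 3/10)
y(-29, -5) - h(Q(-1, 9), 27) = -5 - 1*3/10 = -5 - 3/10 = -53/10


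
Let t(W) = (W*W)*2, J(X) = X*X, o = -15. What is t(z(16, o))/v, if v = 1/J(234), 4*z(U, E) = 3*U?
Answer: 15769728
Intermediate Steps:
J(X) = X²
z(U, E) = 3*U/4 (z(U, E) = (3*U)/4 = 3*U/4)
t(W) = 2*W² (t(W) = W²*2 = 2*W²)
v = 1/54756 (v = 1/(234²) = 1/54756 ≈ 1.8263e-5)
t(z(16, o))/v = (2*((¾)*16)²)/(1/54756) = (2*12²)*54756 = (2*144)*54756 = 288*54756 = 15769728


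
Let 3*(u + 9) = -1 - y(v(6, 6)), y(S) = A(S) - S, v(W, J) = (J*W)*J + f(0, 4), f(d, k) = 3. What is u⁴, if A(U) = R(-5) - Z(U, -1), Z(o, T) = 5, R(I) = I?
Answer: 20151121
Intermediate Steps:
A(U) = -10 (A(U) = -5 - 1*5 = -5 - 5 = -10)
v(W, J) = 3 + W*J² (v(W, J) = (J*W)*J + 3 = W*J² + 3 = 3 + W*J²)
y(S) = -10 - S
u = 67 (u = -9 + (-1 - (-10 - (3 + 6*6²)))/3 = -9 + (-1 - (-10 - (3 + 6*36)))/3 = -9 + (-1 - (-10 - (3 + 216)))/3 = -9 + (-1 - (-10 - 1*219))/3 = -9 + (-1 - (-10 - 219))/3 = -9 + (-1 - 1*(-229))/3 = -9 + (-1 + 229)/3 = -9 + (⅓)*228 = -9 + 76 = 67)
u⁴ = 67⁴ = 20151121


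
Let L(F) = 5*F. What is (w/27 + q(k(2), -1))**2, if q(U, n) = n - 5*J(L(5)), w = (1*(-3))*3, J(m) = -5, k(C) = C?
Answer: 5041/9 ≈ 560.11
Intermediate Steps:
w = -9 (w = -3*3 = -9)
q(U, n) = 25 + n (q(U, n) = n - 5*(-5) = n + 25 = 25 + n)
(w/27 + q(k(2), -1))**2 = (-9/27 + (25 - 1))**2 = (-9*1/27 + 24)**2 = (-1/3 + 24)**2 = (71/3)**2 = 5041/9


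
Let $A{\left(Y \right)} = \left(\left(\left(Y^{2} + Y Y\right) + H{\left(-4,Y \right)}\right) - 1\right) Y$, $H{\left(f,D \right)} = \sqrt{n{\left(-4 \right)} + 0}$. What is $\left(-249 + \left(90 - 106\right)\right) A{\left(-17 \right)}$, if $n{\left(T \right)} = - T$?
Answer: $2608395$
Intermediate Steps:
$H{\left(f,D \right)} = 2$ ($H{\left(f,D \right)} = \sqrt{\left(-1\right) \left(-4\right) + 0} = \sqrt{4 + 0} = \sqrt{4} = 2$)
$A{\left(Y \right)} = Y \left(1 + 2 Y^{2}\right)$ ($A{\left(Y \right)} = \left(\left(\left(Y^{2} + Y Y\right) + 2\right) - 1\right) Y = \left(\left(\left(Y^{2} + Y^{2}\right) + 2\right) - 1\right) Y = \left(\left(2 Y^{2} + 2\right) - 1\right) Y = \left(\left(2 + 2 Y^{2}\right) - 1\right) Y = \left(1 + 2 Y^{2}\right) Y = Y \left(1 + 2 Y^{2}\right)$)
$\left(-249 + \left(90 - 106\right)\right) A{\left(-17 \right)} = \left(-249 + \left(90 - 106\right)\right) \left(-17 + 2 \left(-17\right)^{3}\right) = \left(-249 + \left(90 - 106\right)\right) \left(-17 + 2 \left(-4913\right)\right) = \left(-249 - 16\right) \left(-17 - 9826\right) = \left(-265\right) \left(-9843\right) = 2608395$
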